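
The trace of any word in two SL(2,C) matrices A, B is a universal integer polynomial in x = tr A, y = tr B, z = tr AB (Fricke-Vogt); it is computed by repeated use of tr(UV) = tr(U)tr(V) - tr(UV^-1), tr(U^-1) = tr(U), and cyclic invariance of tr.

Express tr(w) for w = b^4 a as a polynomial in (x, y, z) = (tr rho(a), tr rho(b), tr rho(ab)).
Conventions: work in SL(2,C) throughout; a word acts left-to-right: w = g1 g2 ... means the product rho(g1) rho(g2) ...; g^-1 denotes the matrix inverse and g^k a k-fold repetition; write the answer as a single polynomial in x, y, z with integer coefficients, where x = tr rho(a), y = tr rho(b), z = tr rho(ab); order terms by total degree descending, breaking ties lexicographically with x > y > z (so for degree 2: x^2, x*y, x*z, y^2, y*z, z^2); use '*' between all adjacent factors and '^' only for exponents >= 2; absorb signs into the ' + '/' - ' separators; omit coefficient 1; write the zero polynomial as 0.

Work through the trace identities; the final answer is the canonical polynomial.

next, trace(a b^2) = trace(b) * trace(a b) - trace(a)   [square of b] = y*z - x
next, trace(b^2 a b) = trace(b) * trace(a b^2) - trace(a b)   [square of b] = y^2*z - x*y - z
trace(b^4 a) = trace(b) * trace(b^2 a b) - trace(b^2 a)   [square of b] = y^3*z - x*y^2 - 2*y*z + x

y^3*z - x*y^2 - 2*y*z + x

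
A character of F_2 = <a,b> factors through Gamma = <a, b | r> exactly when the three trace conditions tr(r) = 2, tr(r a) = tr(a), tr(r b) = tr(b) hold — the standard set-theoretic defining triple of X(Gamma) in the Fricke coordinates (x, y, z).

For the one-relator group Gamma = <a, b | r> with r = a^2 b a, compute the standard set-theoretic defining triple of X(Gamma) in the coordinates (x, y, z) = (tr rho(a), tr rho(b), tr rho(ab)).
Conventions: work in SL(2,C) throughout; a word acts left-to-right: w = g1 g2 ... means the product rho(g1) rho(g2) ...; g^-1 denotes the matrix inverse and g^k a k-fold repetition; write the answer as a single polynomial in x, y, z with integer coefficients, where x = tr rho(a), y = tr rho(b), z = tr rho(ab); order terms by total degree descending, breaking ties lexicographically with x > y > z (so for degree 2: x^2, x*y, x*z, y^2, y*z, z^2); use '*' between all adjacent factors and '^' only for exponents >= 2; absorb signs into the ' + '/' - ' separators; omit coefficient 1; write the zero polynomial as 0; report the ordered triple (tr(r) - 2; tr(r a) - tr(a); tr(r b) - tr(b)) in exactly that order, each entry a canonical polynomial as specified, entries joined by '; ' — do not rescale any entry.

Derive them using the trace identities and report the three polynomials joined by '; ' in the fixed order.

trace(b a^2) = trace(a) trace(b a) - trace(b) = x*z - y
trace(a^2 b a) = trace(a) trace(b a^2) - trace(b a) = x^2*z - x*y - z
trace(a^2 b a^2) = trace(a) trace(a b a^2) - trace(a b a)  (reduce the a square) = x^3*z - x^2*y - 2*x*z + y
trace(b a b a) = trace(a b) trace(a b) - trace(1)   [split at a repeated a] = z^2 - 2
trace(b a b) = trace(b) trace(a b) - trace(a)   [square of b] = y*z - x
trace(a^2 b a b) = trace(a) trace(b a b a) - trace(b a b)   [square of a] = x*z^2 - y*z - x
assemble the triple (trace(r) - 2; trace(r a) - x; trace(r b) - y)

x^2*z - x*y - z - 2; x^3*z - x^2*y - 2*x*z - x + y; x*z^2 - y*z - x - y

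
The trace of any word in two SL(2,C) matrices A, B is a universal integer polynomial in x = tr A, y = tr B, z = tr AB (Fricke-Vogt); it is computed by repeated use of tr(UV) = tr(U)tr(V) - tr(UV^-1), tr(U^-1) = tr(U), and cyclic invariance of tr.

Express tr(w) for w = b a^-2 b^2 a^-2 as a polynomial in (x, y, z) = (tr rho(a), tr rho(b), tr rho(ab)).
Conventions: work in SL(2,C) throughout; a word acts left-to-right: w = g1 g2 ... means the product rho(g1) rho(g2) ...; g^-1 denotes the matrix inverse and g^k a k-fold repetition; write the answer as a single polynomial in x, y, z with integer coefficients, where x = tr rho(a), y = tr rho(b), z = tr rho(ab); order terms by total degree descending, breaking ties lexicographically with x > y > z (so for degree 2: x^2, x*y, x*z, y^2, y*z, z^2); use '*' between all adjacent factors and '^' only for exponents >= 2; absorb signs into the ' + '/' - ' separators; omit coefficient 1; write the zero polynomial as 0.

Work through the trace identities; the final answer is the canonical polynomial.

x^4*y^3 - 2*x^3*y^2*z - x^4*y - 2*x^2*y^3 + x^2*y*z^2 + x^3*z + 2*x*y^2*z + 3*x^2*y + y^3 - 2*x*z - 3*y

trace(b^2) = trace(b) trace(b) - trace(1) = y^2 - 2
trace(b^3) = trace(b) trace(b^2) - trace(b) = y^3 - 3*y
trace(a b^2) = trace(b) trace(a b) - trace(a) = y*z - x
trace(b^3 a) = trace(b) trace(a b^2) - trace(a b) = y^2*z - x*y - z
trace(b^3 a^-1) = trace(b^3) trace(a) - trace(b^3 a) = x*y^3 - y^2*z - 2*x*y + z
trace(b^2 a^-2 b) = trace(b^3 a^-1) trace(a) - trace(b^3) = x^2*y^3 - x*y^2*z - 2*x^2*y - y^3 + x*z + 3*y
trace(a b a b) = trace(a b) trace(a b) - trace(1)   [split at repeated a] = z^2 - 2
trace(a b a) = trace(a) trace(b a) - trace(b) = x*z - y
trace(b a b^2 a) = trace(b) trace(a b a b) - trace(a b a) = y*z^2 - x*z - y
trace(a^-1 b a b^2) = trace(b a b^2) trace(a) - trace(b a b^2 a) = x*y^2*z - x^2*y - y*z^2 + y
trace(b^2 a^-2 b a) = trace(a^-1 b a b^2) trace(a) - trace(a^-1 b a b^2 a) = x^2*y^2*z - x^3*y - x*y*z^2 - y^2*z + 2*x*y + z
trace(a^-1 b^2 a^-2 b) = trace(b^2 a^-2 b) trace(a) - trace(b^2 a^-2 b a) = x^3*y^3 - 2*x^2*y^2*z - x^3*y - x*y^3 + x*y*z^2 + x^2*z + y^2*z + x*y - z
trace(b a^-2 b^2 a^-2) = trace(a^-1 b^2 a^-2 b) trace(a) - trace(a^-1 b^2 a^-2 b a) = x^4*y^3 - 2*x^3*y^2*z - x^4*y - 2*x^2*y^3 + x^2*y*z^2 + x^3*z + 2*x*y^2*z + 3*x^2*y + y^3 - 2*x*z - 3*y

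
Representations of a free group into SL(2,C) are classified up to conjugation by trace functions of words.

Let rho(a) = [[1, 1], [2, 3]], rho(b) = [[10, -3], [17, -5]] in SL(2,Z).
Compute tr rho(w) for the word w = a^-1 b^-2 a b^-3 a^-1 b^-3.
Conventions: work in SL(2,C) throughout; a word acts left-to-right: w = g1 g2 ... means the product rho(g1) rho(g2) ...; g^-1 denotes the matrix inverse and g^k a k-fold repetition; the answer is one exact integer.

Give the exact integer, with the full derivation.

1012394

rho(a^-1) = [[3, -1], [-2, 1]]
... * rho(b^-1) = [[-5, 3], [-17, 10]]  ->  [[2, -1], [-7, 4]]
... * rho(b^-1) = [[-5, 3], [-17, 10]]  ->  [[7, -4], [-33, 19]]
... * rho(a) = [[1, 1], [2, 3]]  ->  [[-1, -5], [5, 24]]
... * rho(b^-1) = [[-5, 3], [-17, 10]]  ->  [[90, -53], [-433, 255]]
... * rho(b^-1) = [[-5, 3], [-17, 10]]  ->  [[451, -260], [-2170, 1251]]
... * rho(b^-1) = [[-5, 3], [-17, 10]]  ->  [[2165, -1247], [-10417, 6000]]
... * rho(a^-1) = [[3, -1], [-2, 1]]  ->  [[8989, -3412], [-43251, 16417]]
... * rho(b^-1) = [[-5, 3], [-17, 10]]  ->  [[13059, -7153], [-62834, 34417]]
... * rho(b^-1) = [[-5, 3], [-17, 10]]  ->  [[56306, -32353], [-270919, 155668]]
... * rho(b^-1) = [[-5, 3], [-17, 10]]  ->  [[268471, -154612], [-1291761, 743923]]
tr = 268471 + 743923 = 1012394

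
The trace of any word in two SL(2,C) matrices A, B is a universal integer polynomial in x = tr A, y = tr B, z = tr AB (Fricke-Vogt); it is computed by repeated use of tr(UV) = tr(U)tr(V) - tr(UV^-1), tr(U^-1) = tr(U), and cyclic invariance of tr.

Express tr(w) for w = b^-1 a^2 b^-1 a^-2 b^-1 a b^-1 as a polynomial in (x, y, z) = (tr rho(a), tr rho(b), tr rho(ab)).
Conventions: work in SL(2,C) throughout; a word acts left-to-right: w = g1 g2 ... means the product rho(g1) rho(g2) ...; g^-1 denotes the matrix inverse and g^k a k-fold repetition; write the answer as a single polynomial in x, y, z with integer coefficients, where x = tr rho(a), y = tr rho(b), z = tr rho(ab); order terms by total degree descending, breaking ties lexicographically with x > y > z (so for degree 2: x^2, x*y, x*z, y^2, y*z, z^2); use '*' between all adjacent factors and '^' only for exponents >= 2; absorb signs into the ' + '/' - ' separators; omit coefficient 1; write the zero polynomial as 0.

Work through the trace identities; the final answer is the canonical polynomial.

trace(a^2) = trace(a) trace(a) - trace(1)   [square of a] = x^2 - 2
apply: trace(a^3) = trace(a) trace(a^2) - trace(a)   [square of a] = x^3 - 3*x
use: trace(b a^2) = trace(a) trace(b a) - trace(b)   [square of a] = x*z - y
trace(a^3 b) = trace(a) trace(b a^2) - trace(b a)   [square of a] = x^2*z - x*y - z
trace(a^3 b^-1) = trace(a^3) trace(b) - trace(a^3 b)   [inverse elimination on b] = x^3*y - x^2*z - 2*x*y + z
use: trace(a^2 b^-2 a) = trace(a^3 b^-1) trace(b) - trace(a^3)   [inverse elimination on b] = x^3*y^2 - x^2*y*z - x^3 - 2*x*y^2 + y*z + 3*x
trace(b a b a) = trace(b a) trace(b a) - trace(1)   [split at a repeated b] = z^2 - 2
apply: trace(b a b) = trace(b) trace(a b) - trace(a)   [square of b] = y*z - x
trace(a b a^2 b) = trace(a) trace(b a b a) - trace(b a b)   [square of a] = x*z^2 - y*z - x
trace(a b a^2 b^-1) = trace(a b a^2) trace(b) - trace(a b a^2 b)   [inverse elimination on b] = x^2*y*z - x*y^2 - x*z^2 + x
apply: trace(a^2 b^-2 a b) = trace(a b a^2 b^-1) trace(b) - trace(a b a^2)   [inverse elimination on b] = x^2*y^2*z - x*y^3 - x*y*z^2 - x^2*z + 2*x*y + z
apply: trace(a^2 b^-2 a b^-1) = trace(a^2 b^-2 a) trace(b) - trace(a^2 b^-2 a b)   [inverse elimination on b] = x^3*y^3 - 2*x^2*y^2*z - x^3*y - x*y^3 + x*y*z^2 + x^2*z + y^2*z + x*y - z
apply: trace(b^-1 a b^-2 a^2 b^-1) = trace(a^2 b^-2 a b^-1) trace(b) - trace(a^2 b^-2 a)   [inverse elimination on b] = x^3*y^4 - 2*x^2*y^3*z - 2*x^3*y^2 - x*y^4 + x*y^2*z^2 + 2*x^2*y*z + y^3*z + x^3 + 3*x*y^2 - 2*y*z - 3*x
apply: trace(a^4) = trace(a) trace(a^3) - trace(a^2)   [square of a] = x^4 - 4*x^2 + 2
apply: trace(a^4 b) = trace(a) trace(a^2 b a) - trace(a^2 b)   [square of a] = x^3*z - x^2*y - 2*x*z + y
use: trace(a b^-1 a^3) = trace(a^4) trace(b) - trace(a^4 b)   [inverse elimination on b] = x^4*y - x^3*z - 3*x^2*y + 2*x*z + y
apply: trace(a^3 b a b) = trace(a) trace(a b a b a) - trace(a b a b)   [square of a] = x^2*z^2 - x*y*z - x^2 - z^2 + 2
trace(a b^-1 a^3 b) = trace(a^3 b a) trace(b) - trace(a^3 b a b)   [inverse elimination on b] = x^3*y*z - x^2*y^2 - x^2*z^2 - x*y*z + x^2 + y^2 + z^2 - 2
apply: trace(a b^-1 a b^-1 a^2) = trace(a b^-1 a^3) trace(b) - trace(a b^-1 a^3 b)   [inverse elimination on b] = x^4*y^2 - 2*x^3*y*z - 2*x^2*y^2 + x^2*z^2 + 3*x*y*z - x^2 - z^2 + 2
trace(b^2) = trace(b) trace(b) - trace(1)   [square of b] = y^2 - 2
use: trace(b a^2 b) = trace(a) trace(b^2 a) - trace(b^2)   [square of a] = x*y*z - x^2 - y^2 + 2
apply: trace(a^2 b a^2 b) = trace(a) trace(b a^2 b a) - trace(b a^2 b)   [square of a] = x^2*z^2 - 2*x*y*z + y^2 - 2
use: trace(a b^-1 a^2 b a) = trace(a^2 b a^2) trace(b) - trace(a^2 b a^2 b)   [inverse elimination on b] = x^3*y*z - x^2*y^2 - x^2*z^2 + 2
apply: trace(b a b a b a) = trace(b a b a) trace(b a) - trace(a b)   [split at a repeated b] = z^3 - 3*z
trace(b a b a b) = trace(b) trace(a b a b) - trace(a b a)   [square of b] = y*z^2 - x*z - y
apply: trace(a^2 b a b a b) = trace(a) trace(b a b a b a) - trace(b a b a b)   [square of a] = x*z^3 - y*z^2 - 2*x*z + y
use: trace(a b^-1 a^2 b a b) = trace(a^2 b a b a) trace(b) - trace(a^2 b a b a b)   [inverse elimination on b] = x^2*y*z^2 - x*y^2*z - x*z^3 - x^2*y + 2*x*z + y
use: trace(a b^-1 a b^-1 a^2 b) = trace(a b^-1 a^2 b a) trace(b) - trace(a b^-1 a^2 b a b)   [inverse elimination on b] = x^3*y^2*z - x^2*y^3 - 2*x^2*y*z^2 + x*y^2*z + x*z^3 + x^2*y - 2*x*z + y
apply: trace(a^2 b^-1 a b^-1 a b^-1) = trace(a b^-1 a b^-1 a^2) trace(b) - trace(a b^-1 a b^-1 a^2 b)   [inverse elimination on b] = x^4*y^3 - 3*x^3*y^2*z - x^2*y^3 + 3*x^2*y*z^2 + 2*x*y^2*z - x*z^3 - 2*x^2*y - y*z^2 + 2*x*z + y
trace(b^-1 a b^-2 a^2 b^-1 a) = trace(a^2 b^-1 a b^-1 a b^-1) trace(b) - trace(a^2 b^-1 a b^-1 a)   [inverse elimination on b] = x^4*y^4 - 3*x^3*y^3*z - x^4*y^2 - x^2*y^4 + 3*x^2*y^2*z^2 + 2*x^3*y*z + 2*x*y^3*z - x*y*z^3 - x^2*z^2 - y^2*z^2 - x*y*z + x^2 + y^2 + z^2 - 2
use: trace(b^-1 a b^-2 a^2 b^-1 a^-1) = trace(b^-1 a b^-2 a^2 b^-1) trace(a) - trace(b^-1 a b^-2 a^2 b^-1 a)   [inverse elimination on a] = x^3*y^3*z - x^4*y^2 - 2*x^2*y^2*z^2 - x*y^3*z + x*y*z^3 + x^4 + 3*x^2*y^2 + x^2*z^2 + y^2*z^2 - x*y*z - 4*x^2 - y^2 - z^2 + 2
trace(b^-1 a^2 b^-1 a^-2 b^-1 a b^-1) = trace(b^-1 a b^-2 a^2 b^-1 a^-1) trace(a) - trace(b^-1 a b^-2 a^2 b^-1)   [inverse elimination on a] = x^4*y^3*z - x^5*y^2 - x^3*y^4 - 2*x^3*y^2*z^2 + x^2*y^3*z + x^2*y*z^3 + x^5 + 5*x^3*y^2 + x^3*z^2 + x*y^4 - 3*x^2*y*z - y^3*z - 5*x^3 - 4*x*y^2 - x*z^2 + 2*y*z + 5*x

x^4*y^3*z - x^5*y^2 - x^3*y^4 - 2*x^3*y^2*z^2 + x^2*y^3*z + x^2*y*z^3 + x^5 + 5*x^3*y^2 + x^3*z^2 + x*y^4 - 3*x^2*y*z - y^3*z - 5*x^3 - 4*x*y^2 - x*z^2 + 2*y*z + 5*x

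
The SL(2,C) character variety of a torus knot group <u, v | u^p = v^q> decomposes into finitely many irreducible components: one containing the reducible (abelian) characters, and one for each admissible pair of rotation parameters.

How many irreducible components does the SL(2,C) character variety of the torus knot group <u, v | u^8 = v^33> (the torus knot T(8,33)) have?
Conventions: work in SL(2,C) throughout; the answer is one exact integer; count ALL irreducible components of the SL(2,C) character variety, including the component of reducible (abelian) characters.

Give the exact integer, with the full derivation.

Gamma = < u, v | u^8 = v^33 > (torus knot T(8,33)); the central element u^8 = v^33 acts as +I or -I in any irreducible SL(2,C) representation.
This locks tr(u) to 2*cos(pi*alpha/8), alpha in 1..7, and tr(v) to 2*cos(pi*beta/33), beta in 1..32, on each component of irreducible characters.
Consistency of u^8 = (-1)^alpha I with v^33 = (-1)^beta I forces alpha = beta (mod 2).
count pairs: odd alpha (4 choices) x odd beta (16), plus even alpha (3) x even beta (16): 4*16 + 3*16 = 112.
Total: 112 irreducible-character components + 1 reducible (abelian) component = 113.

113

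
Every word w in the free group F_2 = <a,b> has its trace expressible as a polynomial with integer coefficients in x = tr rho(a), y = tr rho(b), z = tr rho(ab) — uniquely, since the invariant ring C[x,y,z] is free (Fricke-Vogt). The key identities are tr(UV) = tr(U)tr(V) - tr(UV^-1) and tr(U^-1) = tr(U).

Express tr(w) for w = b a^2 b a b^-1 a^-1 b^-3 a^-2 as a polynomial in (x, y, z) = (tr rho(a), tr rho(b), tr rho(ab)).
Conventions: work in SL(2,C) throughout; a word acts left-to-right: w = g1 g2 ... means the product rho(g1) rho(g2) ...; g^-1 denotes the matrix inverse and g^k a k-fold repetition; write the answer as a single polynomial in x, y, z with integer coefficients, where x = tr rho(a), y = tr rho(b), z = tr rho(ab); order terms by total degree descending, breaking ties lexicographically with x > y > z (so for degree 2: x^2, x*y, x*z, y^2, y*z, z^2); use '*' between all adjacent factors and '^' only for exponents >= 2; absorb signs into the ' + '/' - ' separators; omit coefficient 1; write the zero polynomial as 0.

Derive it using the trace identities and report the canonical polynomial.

trace(a b a) = trace(a) trace(b a) - trace(b)   [square of a] = x*z - y
trace(a b a b) = trace(b a) trace(b a) - trace(1)   [split at a repeated b] = z^2 - 2
trace(a b a b^-1) = trace(a b a) trace(b) - trace(a b a b)   [inverse elimination on b] = x*y*z - y^2 - z^2 + 2
trace(a^2 b a) = trace(a) trace(b a^2) - trace(b a)   [square of a] = x^2*z - x*y - z
use: trace(b a b) = trace(b) trace(a b) - trace(a)   [square of b] = y*z - x
use: trace(a b a^2 b) = trace(a) trace(b a b a) - trace(b a b)   [square of a] = x*z^2 - y*z - x
trace(b a b a^2 b) = trace(b) trace(a b a^2 b) - trace(a b a^2)   [square of b] = x*y*z^2 - x^2*z - y^2*z + z
trace(b a b a b a) = trace(b a b a) trace(b a) - trace(a b)   [split at a repeated b] = z^3 - 3*z
use: trace(b a b a b) = trace(b) trace(a b a b) - trace(a b a)   [square of b] = y*z^2 - x*z - y
use: trace(a b a^2 b a b) = trace(a) trace(b a b a b a) - trace(b a b a b)   [square of a] = x*z^3 - y*z^2 - 2*x*z + y
apply: trace(a^2) = trace(a) trace(a) - trace(1)   [square of a] = x^2 - 2
trace(b a^2 b) = trace(b) trace(a^2 b) - trace(a^2)   [square of b] = x*y*z - x^2 - y^2 + 2
use: trace(a b a^2 b a) = trace(a) trace(b a^2 b a) - trace(b a^2 b)   [square of a] = x^2*z^2 - 2*x*y*z + y^2 - 2
use: trace(b a b a^2 b a b) = trace(b) trace(a b a^2 b a b) - trace(a b a^2 b a)   [square of b] = x*y*z^3 - x^2*z^2 - y^2*z^2 + 2
use: trace(b a b a b a b a) = trace(a b a b a b) trace(a b) - trace(b a b a)   [split at a repeated a] = z^4 - 4*z^2 + 2
trace(b a b a b a b) = trace(b) trace(a b a b a b) - trace(a b a b a)   [square of b] = y*z^3 - x*z^2 - 2*y*z + x
use: trace(b a b a^2 b a b a) = trace(a) trace(b a b a b a b a) - trace(b a b a b a b)   [square of a] = x*z^4 - y*z^3 - 3*x*z^2 + 2*y*z + x
trace(a^-1 b a b a^2 b a b) = trace(b a b a^2 b a b) trace(a) - trace(b a b a^2 b a b a)   [inverse elimination on a] = x^2*y*z^3 - x^3*z^2 - x*y^2*z^2 - x*z^4 + y*z^3 + 3*x*z^2 - 2*y*z + x
apply: trace(a b a^2 b a b^-1 a^-1 b) = trace(a^-1 b a b a^2 b a) trace(b) - trace(a^-1 b a b a^2 b a b)   [inverse elimination on b] = -x^2*y*z^3 + x^3*z^2 + 2*x*y^2*z^2 + x*z^4 - x^2*y*z - y^3*z - y*z^3 - 3*x*z^2 + 3*y*z - x
use: trace(b a^2 b a b^-1 a^-1 b^-1 a) = trace(a b a^2 b a b^-1 a^-1) trace(b) - trace(a b a^2 b a b^-1 a^-1 b)   [inverse elimination on b] = x^2*y*z^3 - x^3*z^2 - 2*x*y^2*z^2 - x*z^4 + 2*x^2*y*z + y^3*z + y*z^3 - x*y^2 + 3*x*z^2 - 4*y*z + x
use: trace(a^-1 b a^2 b a b^-1 a^-1 b^-1) = trace(b a^2 b a b^-1 a^-1 b^-1) trace(a) - trace(b a^2 b a b^-1 a^-1 b^-1 a)   [inverse elimination on a] = -x^2*y*z^3 + x^3*z^2 + 2*x*y^2*z^2 + x*z^4 - x^2*y*z - y^3*z - y*z^3 - 4*x*z^2 + 4*y*z + x
use: trace(b a^2 b a b^-1 a) = trace(a b a^2 b a) trace(b) - trace(a b a^2 b a b)   [inverse elimination on b] = x^2*y*z^2 - 2*x*y^2*z - x*z^3 + y^3 + y*z^2 + 2*x*z - 3*y
trace(b a^2 b a b^-1 a^-1) = trace(b a^2 b a b^-1) trace(a) - trace(b a^2 b a b^-1 a)   [inverse elimination on a] = -x^2*y*z^2 + x^3*z + 2*x*y^2*z + x*z^3 - x^2*y - y^3 - y*z^2 - 3*x*z + 3*y
trace(a^-1 b a^2 b a b^-1 a^-1) = trace(b a^2 b a b^-1 a^-1) trace(a) - trace(b a^2 b a b^-1)   [inverse elimination on a] = -x^3*y*z^2 + x^4*z + 2*x^2*y^2*z + x^2*z^3 - x^3*y - x*y^3 - x*y*z^2 - 4*x^2*z + 4*x*y + z
trace(b^-1 a^-1 b a^2 b a b^-1 a^-1 b^-1) = trace(a^-1 b a^2 b a b^-1 a^-1 b^-1) trace(b) - trace(a^-1 b a^2 b a b^-1 a^-1)   [inverse elimination on b] = -x^2*y^2*z^3 + 2*x^3*y*z^2 + 2*x*y^3*z^2 + x*y*z^4 - x^4*z - 3*x^2*y^2*z - x^2*z^3 - y^4*z - y^2*z^3 + x^3*y + x*y^3 - 3*x*y*z^2 + 4*x^2*z + 4*y^2*z - 3*x*y - z
apply: trace(b a^2 b a b^-1 a^-1 b^-3 a^-1) = trace(b^-1 a^-1 b a^2 b a b^-1 a^-1 b^-1) trace(b) - trace(b^-1 a^-1 b a^2 b a b^-1 a^-1)   [inverse elimination on b] = -x^2*y^3*z^3 + 2*x^3*y^2*z^2 + 2*x*y^4*z^2 + x*y^2*z^4 - x^4*y*z - 3*x^2*y^3*z - y^5*z - y^3*z^3 + x^3*y^2 - x^3*z^2 + x*y^4 - 5*x*y^2*z^2 - x*z^4 + 5*x^2*y*z + 5*y^3*z + y*z^3 - 3*x*y^2 + 4*x*z^2 - 5*y*z - x
use: trace(a^2 b a b^-1) = trace(a^2 b a) trace(b) - trace(a^2 b a b)   [inverse elimination on b] = x^2*y*z - x*y^2 - x*z^2 + x
trace(b^-1 a^2 b a b^-1) = trace(a^2 b a b^-1) trace(b) - trace(a^2 b a)   [inverse elimination on b] = x^2*y^2*z - x*y^3 - x*y*z^2 - x^2*z + 2*x*y + z
trace(b^-2 a^2 b a b^-1) = trace(b^-1 a^2 b a b^-1) trace(b) - trace(b^-1 a^2 b a)   [inverse elimination on b] = x^2*y^3*z - x*y^4 - x*y^2*z^2 - 2*x^2*y*z + 3*x*y^2 + x*z^2 + y*z - x
trace(a^2 b a^2) = trace(a) trace(a^2 b a) - trace(a^2 b)   [square of a] = x^3*z - x^2*y - 2*x*z + y
use: trace(a b^-1 a^2 b a) = trace(a^2 b a^2) trace(b) - trace(a^2 b a^2 b)   [inverse elimination on b] = x^3*y*z - x^2*y^2 - x^2*z^2 + 2
trace(a^2 b a b a) = trace(a) trace(a b a b a) - trace(a b a b)   [square of a] = x^2*z^2 - x*y*z - x^2 - z^2 + 2
apply: trace(a b^-1 a^2 b a b) = trace(a^2 b a b a) trace(b) - trace(a^2 b a b a b)   [inverse elimination on b] = x^2*y*z^2 - x*y^2*z - x*z^3 - x^2*y + 2*x*z + y
apply: trace(a^2 b a b^-1 a b^-1) = trace(a b^-1 a^2 b a) trace(b) - trace(a b^-1 a^2 b a b)   [inverse elimination on b] = x^3*y^2*z - x^2*y^3 - 2*x^2*y*z^2 + x*y^2*z + x*z^3 + x^2*y - 2*x*z + y
use: trace(a^2 b a b^-1 a) = trace(a^3 b a) trace(b) - trace(a^3 b a b)   [inverse elimination on b] = x^3*y*z - x^2*y^2 - x^2*z^2 - x*y*z + x^2 + y^2 + z^2 - 2
apply: trace(b^-2 a^2 b a b^-1 a) = trace(a^2 b a b^-1 a b^-1) trace(b) - trace(a^2 b a b^-1 a)   [inverse elimination on b] = x^3*y^3*z - x^2*y^4 - 2*x^2*y^2*z^2 - x^3*y*z + x*y^3*z + x*y*z^3 + 2*x^2*y^2 + x^2*z^2 - x*y*z - x^2 - z^2 + 2
trace(a^2 b a b^-1 a^-1 b^-2) = trace(b^-2 a^2 b a b^-1) trace(a) - trace(b^-2 a^2 b a b^-1 a)   [inverse elimination on a] = x^2*y^2*z^2 - x^3*y*z - x*y^3*z - x*y*z^3 + x^2*y^2 + 2*x*y*z + z^2 - 2
use: trace(b a^2 b a b^-1 a^-1 b^-3 a^-2) = trace(b a^2 b a b^-1 a^-1 b^-3 a^-1) trace(a) - trace(b a^2 b a b^-1 a^-1 b^-3)   [inverse elimination on a] = -x^3*y^3*z^3 + 2*x^4*y^2*z^2 + 2*x^2*y^4*z^2 + x^2*y^2*z^4 - x^5*y*z - 3*x^3*y^3*z - x*y^5*z - x*y^3*z^3 + x^4*y^2 - x^4*z^2 + x^2*y^4 - 6*x^2*y^2*z^2 - x^2*z^4 + 6*x^3*y*z + 6*x*y^3*z + 2*x*y*z^3 - 4*x^2*y^2 + 4*x^2*z^2 - 7*x*y*z - x^2 - z^2 + 2

-x^3*y^3*z^3 + 2*x^4*y^2*z^2 + 2*x^2*y^4*z^2 + x^2*y^2*z^4 - x^5*y*z - 3*x^3*y^3*z - x*y^5*z - x*y^3*z^3 + x^4*y^2 - x^4*z^2 + x^2*y^4 - 6*x^2*y^2*z^2 - x^2*z^4 + 6*x^3*y*z + 6*x*y^3*z + 2*x*y*z^3 - 4*x^2*y^2 + 4*x^2*z^2 - 7*x*y*z - x^2 - z^2 + 2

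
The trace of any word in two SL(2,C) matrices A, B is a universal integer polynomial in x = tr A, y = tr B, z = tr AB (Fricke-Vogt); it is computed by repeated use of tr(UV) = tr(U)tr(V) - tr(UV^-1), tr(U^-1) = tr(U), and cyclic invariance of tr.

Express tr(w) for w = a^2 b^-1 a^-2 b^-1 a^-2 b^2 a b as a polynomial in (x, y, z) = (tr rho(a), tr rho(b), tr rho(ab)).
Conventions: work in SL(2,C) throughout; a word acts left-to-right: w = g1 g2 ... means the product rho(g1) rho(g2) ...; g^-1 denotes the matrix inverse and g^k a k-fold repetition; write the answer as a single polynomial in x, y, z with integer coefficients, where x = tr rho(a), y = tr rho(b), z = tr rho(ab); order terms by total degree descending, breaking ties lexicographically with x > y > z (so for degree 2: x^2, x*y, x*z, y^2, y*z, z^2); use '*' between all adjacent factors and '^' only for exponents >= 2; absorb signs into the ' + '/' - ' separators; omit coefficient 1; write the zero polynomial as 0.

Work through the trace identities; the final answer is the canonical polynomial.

trace(b a^2) = trace(a)*trace(b a) - trace(b)   [square of a] = x*z - y
trace(a b a^2) = trace(a)*trace(b a^2) - trace(b a)   [square of a] = x^2*z - x*y - z
trace(b a b a) = trace(a b)*trace(a b) - trace(1)   [split at a repeated a] = z^2 - 2
trace(b a b) = trace(b)*trace(a b) - trace(a)   [square of b] = y*z - x
trace(a b a^2 b) = trace(a)*trace(b a b a) - trace(b a b)   [square of a] = x*z^2 - y*z - x
trace(b^2 a b a^2) = trace(b)*trace(a b a^2 b) - trace(a b a^2)   [square of b] = x*y*z^2 - x^2*z - y^2*z + z
trace(b^2 a b a) = trace(b)*trace(a b a b) - trace(a b a)   [square of b] = y*z^2 - x*z - y
trace(a b^2 a b a^2) = trace(a)*trace(b^2 a b a^2) - trace(b^2 a b a)   [square of a] = x^2*y*z^2 - x^3*z - x*y^2*z - y*z^2 + 2*x*z + y
trace(a b a b a b) = trace(a b a b)*trace(a b) - trace(b a)   [split at a repeated a] = z^3 - 3*z
trace(b a b^2 a b a) = trace(b)*trace(a b a b a b) - trace(a b a b a)   [square of b] = y*z^3 - x*z^2 - 2*y*z + x
trace(a^2) = trace(a)*trace(a) - trace(1)   [square of a] = x^2 - 2
trace(a b^2 a) = trace(b)*trace(a^2 b) - trace(a^2)   [square of b] = x*y*z - x^2 - y^2 + 2
trace(b a b^2 a b) = trace(b)*trace(a b^2 a b) - trace(a b^2 a)   [square of b] = y^2*z^2 - 2*x*y*z + x^2 - 2
trace(a b^2 a b a^2 b) = trace(a)*trace(b a b^2 a b a) - trace(b a b^2 a b)   [square of a] = x*y*z^3 - x^2*z^2 - y^2*z^2 + 2
trace(b^-1 a b^2 a b a^2) = trace(a b^2 a b a^2)*trace(b) - trace(a b^2 a b a^2 b)   [inverse elimination on b] = x^2*y^2*z^2 - x^3*y*z - x*y^3*z - x*y*z^3 + x^2*z^2 + 2*x*y*z + y^2 - 2
trace(b^2 a b a^2 b^-2 a) = trace(b^-1 a b^2 a b a^2)*trace(b) - trace(b^-1 a b^2 a b a^2 b)   [inverse elimination on b] = x^2*y^3*z^2 - x^3*y^2*z - x*y^4*z - x*y^2*z^3 + x^3*z + 3*x*y^2*z + y^3 + y*z^2 - 2*x*z - 3*y
trace(b^-1 a^-1 b^2 a b a^2 b^-1) = trace(b^2 a b a^2 b^-2)*trace(a) - trace(b^2 a b a^2 b^-2 a)   [inverse elimination on a] = -x^2*y^3*z^2 + x^3*y^2*z + x*y^4*z + x*y^2*z^3 - 3*x*y^2*z - x^2*y - y^3 - y*z^2 + x*z + 3*y
trace(a b a^3 b) = trace(a)*trace(a b a b a) - trace(a b a b)   [square of a] = x^2*z^2 - x*y*z - x^2 - z^2 + 2
trace(b^2 a b a^3 b) = trace(b)*trace(a b a^3 b^2) - trace(a b a^3 b)   [square of b] = x^2*y^2*z^2 - x^3*y*z - x*y^3*z - x^2*z^2 - y^2*z^2 + 3*x*y*z + x^2 + y^2 + z^2 - 2
trace(a b a b a b a) = trace(a)*trace(b a b a b a) - trace(b a b a b)   [square of a] = x*z^3 - y*z^2 - 2*x*z + y
trace(a b a^3 b a b) = trace(a)*trace(a b a b a b a) - trace(a b a b a b)   [square of a] = x^2*z^3 - x*y*z^2 - 2*x^2*z - z^3 + x*y + 3*z
trace(a^3) = trace(a)*trace(a^2) - trace(a)   [square of a] = x^3 - 3*x
trace(b a^3 b) = trace(b)*trace(a^3 b) - trace(a^3)   [square of b] = x^2*y*z - x^3 - x*y^2 - y*z + 3*x
trace(a b a^3 b a) = trace(a)*trace(b a^3 b a) - trace(b a^3 b)   [square of a] = x^3*z^2 - 2*x^2*y*z + x*y^2 - x*z^2 + y*z - x
trace(b^2 a b a^3 b a) = trace(b)*trace(a b a^3 b a b) - trace(a b a^3 b a)   [square of b] = x^2*y*z^3 - x^3*z^2 - x*y^2*z^2 - y*z^3 + x*z^2 + 2*y*z + x
trace(a b a^-1 b^2 a b a^2) = trace(b^2 a b a^3 b)*trace(a) - trace(b^2 a b a^3 b a)   [inverse elimination on a] = x^3*y^2*z^2 - x^4*y*z - x^2*y^3*z - x^2*y*z^3 + 3*x^2*y*z + y*z^3 + x^3 + x*y^2 - 2*y*z - 3*x
trace(b^2 a b a^2 b a b) = trace(b)*trace(a b a^2 b a b^2) - trace(a b a^2 b a b)   [square of b] = x*y^2*z^3 - x^2*y*z^2 - y^3*z^2 - x*z^3 + y*z^2 + 2*x*z + y
trace(a b a b a b a b) = trace(b a b a)*trace(b a b a) - trace(1)   [split at a repeated b] = z^4 - 4*z^2 + 2
trace(b a b a b^2 a b a) = trace(b)*trace(a b a b a b a b) - trace(a b a b a b a)   [square of b] = y*z^4 - x*z^3 - 3*y*z^2 + 2*x*z + y
trace(b a b a b^2 a b) = trace(b)*trace(a b^2 a b a b) - trace(a b^2 a b a)   [square of b] = y^2*z^3 - 2*x*y*z^2 + x^2*z - y^2*z + x*y - z
trace(b^2 a b a^2 b a b a) = trace(a)*trace(b a b a b^2 a b a) - trace(b a b a b^2 a b)   [square of a] = x*y*z^4 - x^2*z^3 - y^2*z^3 - x*y*z^2 + x^2*z + y^2*z + z
trace(a b a^-1 b^2 a b a^2 b) = trace(b^2 a b a^2 b a b)*trace(a) - trace(b^2 a b a^2 b a b a)   [inverse elimination on a] = x^2*y^2*z^3 - x^3*y*z^2 - x*y^3*z^2 - x*y*z^4 + y^2*z^3 + 2*x*y*z^2 + x^2*z - y^2*z + x*y - z
trace(a^-1 b^2 a b a^2 b^-1 a b) = trace(a b a^-1 b^2 a b a^2)*trace(b) - trace(a b a^-1 b^2 a b a^2 b)   [inverse elimination on b] = x^3*y^3*z^2 - x^4*y^2*z - x^2*y^4*z - 2*x^2*y^2*z^3 + x^3*y*z^2 + x*y^3*z^2 + x*y*z^4 + 3*x^2*y^2*z + x^3*y + x*y^3 - 2*x*y*z^2 - x^2*z - y^2*z - 4*x*y + z
trace(b^-1 a^-1 b^2 a b a^2 b^-1 a) = trace(a^-1 b^2 a b a^2 b^-1 a)*trace(b) - trace(a^-1 b^2 a b a^2 b^-1 a b)   [inverse elimination on b] = -x^3*y^3*z^2 + x^4*y^2*z + x^2*y^4*z + 2*x^2*y^2*z^3 - x^3*y*z^2 - x*y^3*z^2 - x*y*z^4 - 3*x^2*y^2*z - x^3*y - x*y^3 + 3*x*y*z^2 + x^2*z + 3*x*y - z
trace(a^-1 b^-1 a^-1 b^2 a b a^2 b^-1) = trace(b^-1 a^-1 b^2 a b a^2 b^-1)*trace(a) - trace(b^-1 a^-1 b^2 a b a^2 b^-1 a)   [inverse elimination on a] = -x^2*y^2*z^3 + x^3*y*z^2 + x*y^3*z^2 + x*y*z^4 - 4*x*y*z^2 + z
trace(b^2 a b a^2 b^-1 a^-2 b^-1 a^-1) = trace(a^-1 b^-1 a^-1 b^2 a b a^2 b^-1)*trace(a) - trace(a^-1 b^-1 a^-1 b^2 a b a^2 b^-1 a)   [inverse elimination on a] = -x^3*y^2*z^3 + x^4*y*z^2 + 2*x^2*y^3*z^2 + x^2*y*z^4 - x^3*y^2*z - x*y^4*z - x*y^2*z^3 - 4*x^2*y*z^2 + 3*x*y^2*z + x^2*y + y^3 + y*z^2 - 3*y
trace(a^-1 b a b a^2 b) = trace(b a b a^2 b)*trace(a) - trace(b a b a^2 b a)   [inverse elimination on a] = x^2*y*z^2 - x^3*z - x*y^2*z - x*z^3 + y*z^2 + 3*x*z - y
trace(a^-2 b a b a^2 b) = trace(a^-1 b a b a^2 b)*trace(a) - trace(a^-1 b a b a^2 b a)   [inverse elimination on a] = x^3*y*z^2 - x^4*z - x^2*y^2*z - x^2*z^3 + 4*x^2*z + y^2*z - x*y - z
trace(b a b a^2 b^-1 a^-2) = trace(a^-2 b a b a^2)*trace(b) - trace(a^-2 b a b a^2 b)   [inverse elimination on b] = -x^3*y*z^2 + x^4*z + x^2*y^2*z + x^2*z^3 - 4*x^2*z + z
trace(a^2 b^-1 a^-2 b^-1 a^-2 b^2 a b) = trace(b^2 a b a^2 b^-1 a^-2 b^-1 a^-1)*trace(a) - trace(b^2 a b a^2 b^-1 a^-2 b^-1)   [inverse elimination on a] = -x^4*y^2*z^3 + x^5*y*z^2 + 2*x^3*y^3*z^2 + x^3*y*z^4 - x^4*y^2*z - x^2*y^4*z - x^2*y^2*z^3 - 3*x^3*y*z^2 - x^4*z + 2*x^2*y^2*z - x^2*z^3 + x^3*y + x*y^3 + x*y*z^2 + 4*x^2*z - 3*x*y - z

-x^4*y^2*z^3 + x^5*y*z^2 + 2*x^3*y^3*z^2 + x^3*y*z^4 - x^4*y^2*z - x^2*y^4*z - x^2*y^2*z^3 - 3*x^3*y*z^2 - x^4*z + 2*x^2*y^2*z - x^2*z^3 + x^3*y + x*y^3 + x*y*z^2 + 4*x^2*z - 3*x*y - z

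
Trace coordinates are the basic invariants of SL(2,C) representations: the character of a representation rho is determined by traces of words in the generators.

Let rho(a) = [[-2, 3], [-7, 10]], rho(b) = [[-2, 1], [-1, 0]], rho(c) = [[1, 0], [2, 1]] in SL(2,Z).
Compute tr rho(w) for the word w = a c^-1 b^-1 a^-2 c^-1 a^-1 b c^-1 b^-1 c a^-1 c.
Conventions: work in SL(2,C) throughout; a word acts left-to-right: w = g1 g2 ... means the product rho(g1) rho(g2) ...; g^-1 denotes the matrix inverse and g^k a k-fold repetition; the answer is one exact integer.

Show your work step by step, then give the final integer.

rho(a) = [[-2, 3], [-7, 10]]
... * rho(c^-1) = [[1, 0], [-2, 1]]  ->  [[-8, 3], [-27, 10]]
... * rho(b^-1) = [[0, -1], [1, -2]]  ->  [[3, 2], [10, 7]]
... * rho(a^-1) = [[10, -3], [7, -2]]  ->  [[44, -13], [149, -44]]
... * rho(a^-1) = [[10, -3], [7, -2]]  ->  [[349, -106], [1182, -359]]
... * rho(c^-1) = [[1, 0], [-2, 1]]  ->  [[561, -106], [1900, -359]]
... * rho(a^-1) = [[10, -3], [7, -2]]  ->  [[4868, -1471], [16487, -4982]]
... * rho(b) = [[-2, 1], [-1, 0]]  ->  [[-8265, 4868], [-27992, 16487]]
... * rho(c^-1) = [[1, 0], [-2, 1]]  ->  [[-18001, 4868], [-60966, 16487]]
... * rho(b^-1) = [[0, -1], [1, -2]]  ->  [[4868, 8265], [16487, 27992]]
... * rho(c) = [[1, 0], [2, 1]]  ->  [[21398, 8265], [72471, 27992]]
... * rho(a^-1) = [[10, -3], [7, -2]]  ->  [[271835, -80724], [920654, -273397]]
... * rho(c) = [[1, 0], [2, 1]]  ->  [[110387, -80724], [373860, -273397]]
tr = 110387 + -273397 = -163010

-163010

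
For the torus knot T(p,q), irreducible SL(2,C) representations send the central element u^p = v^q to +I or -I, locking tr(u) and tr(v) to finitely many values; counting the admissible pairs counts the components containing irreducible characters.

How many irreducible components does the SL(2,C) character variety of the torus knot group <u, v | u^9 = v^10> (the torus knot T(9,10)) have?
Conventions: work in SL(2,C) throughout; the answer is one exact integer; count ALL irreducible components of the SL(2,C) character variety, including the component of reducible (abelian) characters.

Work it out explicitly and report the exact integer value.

Gamma = < u, v | u^9 = v^10 > (torus knot T(9,10)); the central element u^9 = v^10 acts as +I or -I in any irreducible SL(2,C) representation.
On an irreducible component, tr(u) is locked at 2*cos(pi*alpha/9) for some alpha in 1..8, and tr(v) at 2*cos(pi*beta/10) for some beta in 1..9.
Consistency of u^9 = (-1)^alpha I with v^10 = (-1)^beta I forces alpha = beta (mod 2).
Counting: 4 odd alphas x 5 odd betas + 4 even alphas x 4 even betas = 20 + 16 = 36.
That is 36 components of irreducible characters, and with the reducible (abelian) component the total is 37.

37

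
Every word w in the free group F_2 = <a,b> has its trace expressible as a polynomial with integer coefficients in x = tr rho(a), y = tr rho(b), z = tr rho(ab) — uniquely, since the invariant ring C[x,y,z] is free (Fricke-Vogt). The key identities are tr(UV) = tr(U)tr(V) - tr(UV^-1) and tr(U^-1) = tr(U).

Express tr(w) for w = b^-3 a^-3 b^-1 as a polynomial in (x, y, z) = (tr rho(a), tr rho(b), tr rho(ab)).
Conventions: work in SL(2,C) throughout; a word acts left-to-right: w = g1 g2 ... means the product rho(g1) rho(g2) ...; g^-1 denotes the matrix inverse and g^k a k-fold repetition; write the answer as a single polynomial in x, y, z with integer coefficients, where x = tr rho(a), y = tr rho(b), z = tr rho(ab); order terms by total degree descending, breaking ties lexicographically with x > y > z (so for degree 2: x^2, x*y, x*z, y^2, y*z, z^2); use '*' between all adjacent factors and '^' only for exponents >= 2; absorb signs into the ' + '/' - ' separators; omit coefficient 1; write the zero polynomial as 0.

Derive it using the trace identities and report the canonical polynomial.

tr(b^-1) = tr(b) = y
tr(b^-2) = tr(b^-1) tr(b) - tr(1)  (eliminate b^-1) = y^2 - 2
tr(b^-3) = tr(b^-2) tr(b) - tr(b^-1)  (eliminate b^-1) = y^3 - 3*y
tr(b^-4) = tr(b^-3) tr(b) - tr(b^-2)  (eliminate b^-1) = y^4 - 4*y^2 + 2
tr(a b^-1) = tr(a) tr(b) - tr(a b)  (eliminate b^-1) = x*y - z
tr(b^-1 a b^-1) = tr(a b^-1) tr(b) - tr(a)  (eliminate b^-1) = x*y^2 - y*z - x
tr(a b^-3) = tr(b^-1 a b^-1) tr(b) - tr(b^-1 a)  (eliminate b^-1) = x*y^3 - y^2*z - 2*x*y + z
tr(b^-4 a) = tr(a b^-3) tr(b) - tr(a b^-2)  (eliminate b^-1) = x*y^4 - y^3*z - 3*x*y^2 + 2*y*z + x
tr(b^-4 a^-1) = tr(b^-4) tr(a) - tr(b^-4 a)  (eliminate a^-1) = y^3*z - x*y^2 - 2*y*z + x
tr(a^-2 b^-4) = tr(b^-4 a^-1) tr(a) - tr(b^-4)  (eliminate a^-1) = x*y^3*z - x^2*y^2 - y^4 - 2*x*y*z + x^2 + 4*y^2 - 2
tr(b^-3 a^-3 b^-1) = tr(a^-2 b^-4) tr(a) - tr(a^-2 b^-4 a)  (eliminate a^-1) = x^2*y^3*z - x^3*y^2 - x*y^4 - 2*x^2*y*z - y^3*z + x^3 + 5*x*y^2 + 2*y*z - 3*x

x^2*y^3*z - x^3*y^2 - x*y^4 - 2*x^2*y*z - y^3*z + x^3 + 5*x*y^2 + 2*y*z - 3*x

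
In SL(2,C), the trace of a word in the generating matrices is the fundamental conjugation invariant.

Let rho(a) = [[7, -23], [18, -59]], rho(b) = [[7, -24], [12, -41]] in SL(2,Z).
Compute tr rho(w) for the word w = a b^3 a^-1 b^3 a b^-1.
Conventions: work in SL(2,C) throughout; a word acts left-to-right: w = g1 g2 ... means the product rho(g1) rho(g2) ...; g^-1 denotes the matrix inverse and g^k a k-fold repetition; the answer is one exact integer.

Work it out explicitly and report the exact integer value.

111456381968

rho(a) = [[7, -23], [18, -59]]
... * rho(b) = [[7, -24], [12, -41]]  ->  [[-227, 775], [-582, 1987]]
... * rho(b) = [[7, -24], [12, -41]]  ->  [[7711, -26327], [19770, -67499]]
... * rho(b) = [[7, -24], [12, -41]]  ->  [[-261947, 894343], [-671598, 2292979]]
... * rho(a^-1) = [[-59, 23], [-18, 7]]  ->  [[-643301, 235620], [-1649340, 604099]]
... * rho(b) = [[7, -24], [12, -41]]  ->  [[-1675667, 5778804], [-4296192, 14816101]]
... * rho(b) = [[7, -24], [12, -41]]  ->  [[57615979, -196714956], [147719868, -504351533]]
... * rho(b) = [[7, -24], [12, -41]]  ->  [[-1957267619, 6682529700], [-5018179320, 17133136021]]
... * rho(a) = [[7, -23], [18, -59]]  ->  [[106584661267, -349252097063], [273269193138, -895436900879]]
... * rho(b^-1) = [[-41, 24], [-12, 7]]  ->  [[-178945947191, 113267190967], [-458794108110, 290402329159]]
tr = -178945947191 + 290402329159 = 111456381968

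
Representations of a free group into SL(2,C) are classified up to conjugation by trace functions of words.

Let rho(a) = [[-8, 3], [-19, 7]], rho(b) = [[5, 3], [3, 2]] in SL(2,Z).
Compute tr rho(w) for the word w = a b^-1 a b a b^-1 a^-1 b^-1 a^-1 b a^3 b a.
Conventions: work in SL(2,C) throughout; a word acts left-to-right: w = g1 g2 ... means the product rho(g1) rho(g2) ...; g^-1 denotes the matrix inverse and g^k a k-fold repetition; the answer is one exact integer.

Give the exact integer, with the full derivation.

-13000722265

rho(a) = [[-8, 3], [-19, 7]]
... * rho(b^-1) = [[2, -3], [-3, 5]]  ->  [[-25, 39], [-59, 92]]
... * rho(a) = [[-8, 3], [-19, 7]]  ->  [[-541, 198], [-1276, 467]]
... * rho(b) = [[5, 3], [3, 2]]  ->  [[-2111, -1227], [-4979, -2894]]
... * rho(a) = [[-8, 3], [-19, 7]]  ->  [[40201, -14922], [94818, -35195]]
... * rho(b^-1) = [[2, -3], [-3, 5]]  ->  [[125168, -195213], [295221, -460429]]
... * rho(a^-1) = [[7, -3], [19, -8]]  ->  [[-2832871, 1186200], [-6681604, 2797769]]
... * rho(b^-1) = [[2, -3], [-3, 5]]  ->  [[-9224342, 14429613], [-21756515, 34033657]]
... * rho(a^-1) = [[7, -3], [19, -8]]  ->  [[209592253, -87763878], [494343878, -206999711]]
... * rho(b) = [[5, 3], [3, 2]]  ->  [[784669631, 453249003], [1850720257, 1069032212]]
... * rho(a) = [[-8, 3], [-19, 7]]  ->  [[-14889088105, 5526751914], [-35117374084, 13035386255]]
... * rho(a) = [[-8, 3], [-19, 7]]  ->  [[14104418474, -5980000917], [33266653827, -14104418467]]
... * rho(a) = [[-8, 3], [-19, 7]]  ->  [[784669631, 453249003], [1850720257, 1069032212]]
... * rho(b) = [[5, 3], [3, 2]]  ->  [[5283095164, 3260506899], [12460697921, 7690225195]]
... * rho(a) = [[-8, 3], [-19, 7]]  ->  [[-104214392393, 38672833785], [-245799862073, 91213670128]]
tr = -104214392393 + 91213670128 = -13000722265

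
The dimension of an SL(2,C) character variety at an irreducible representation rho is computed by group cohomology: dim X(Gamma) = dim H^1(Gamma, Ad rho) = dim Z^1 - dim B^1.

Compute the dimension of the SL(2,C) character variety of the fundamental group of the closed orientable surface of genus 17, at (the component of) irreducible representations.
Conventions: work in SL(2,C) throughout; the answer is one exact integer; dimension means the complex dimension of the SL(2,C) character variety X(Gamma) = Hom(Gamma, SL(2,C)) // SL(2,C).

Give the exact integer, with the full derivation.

Gamma = pi_1(Sigma_17) = < a_1, b_1, ..., a_17, b_17 | prod [a_i, b_i] > has 2g = 34 generators and 1 relator.
Unconstrained cocycle data is one sl_2 vector per generator (102 dimensions), cut by the relator condition d_2(z) = 0.
d_2 is surjective at irreducible rho (its cokernel H^2 is dual to H^0 = 0), so dim Z^1 = 102 - 3 = 99.
dim B^1 = 3 (coboundaries, injective at irreducible rho).
dim X = dim H^1 = 99 - 3 = 96.

96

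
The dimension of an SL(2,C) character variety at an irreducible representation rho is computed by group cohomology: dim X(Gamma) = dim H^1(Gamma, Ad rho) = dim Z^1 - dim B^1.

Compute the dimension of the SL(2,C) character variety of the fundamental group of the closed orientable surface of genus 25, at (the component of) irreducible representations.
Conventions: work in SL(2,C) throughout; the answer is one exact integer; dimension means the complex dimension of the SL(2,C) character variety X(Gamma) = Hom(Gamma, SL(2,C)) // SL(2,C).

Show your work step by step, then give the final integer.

pi_1 of the closed genus-25 surface has 50 generators bound by the single product-of-commutators relator.
A cocycle assigns one sl_2 vector per generator subject to the relator condition d_2(z) = 0: dim of the unconstrained space is 3*2g = 150.
H^2 = coker(d_2) is dual to H^0 = 0 at irreducible rho (Poincare duality), so d_2 is onto: dim Z^1 = 147.
Coboundaries contribute dim B^1 = 3 (injective at irreducible rho).
dim H^1 = 147 - 3 = 144 = dim X.

144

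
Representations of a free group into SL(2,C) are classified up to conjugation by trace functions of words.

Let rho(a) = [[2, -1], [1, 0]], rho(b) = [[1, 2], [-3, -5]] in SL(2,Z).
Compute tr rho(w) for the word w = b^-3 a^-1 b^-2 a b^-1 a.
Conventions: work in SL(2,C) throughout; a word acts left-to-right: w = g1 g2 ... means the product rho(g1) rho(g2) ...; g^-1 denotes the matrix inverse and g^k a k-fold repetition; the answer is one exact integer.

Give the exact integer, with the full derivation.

rho(b^-1) = [[-5, -2], [3, 1]]
... * rho(b^-1) = [[-5, -2], [3, 1]]  ->  [[19, 8], [-12, -5]]
... * rho(b^-1) = [[-5, -2], [3, 1]]  ->  [[-71, -30], [45, 19]]
... * rho(a^-1) = [[0, 1], [-1, 2]]  ->  [[30, -131], [-19, 83]]
... * rho(b^-1) = [[-5, -2], [3, 1]]  ->  [[-543, -191], [344, 121]]
... * rho(b^-1) = [[-5, -2], [3, 1]]  ->  [[2142, 895], [-1357, -567]]
... * rho(a) = [[2, -1], [1, 0]]  ->  [[5179, -2142], [-3281, 1357]]
... * rho(b^-1) = [[-5, -2], [3, 1]]  ->  [[-32321, -12500], [20476, 7919]]
... * rho(a) = [[2, -1], [1, 0]]  ->  [[-77142, 32321], [48871, -20476]]
tr = -77142 + -20476 = -97618

-97618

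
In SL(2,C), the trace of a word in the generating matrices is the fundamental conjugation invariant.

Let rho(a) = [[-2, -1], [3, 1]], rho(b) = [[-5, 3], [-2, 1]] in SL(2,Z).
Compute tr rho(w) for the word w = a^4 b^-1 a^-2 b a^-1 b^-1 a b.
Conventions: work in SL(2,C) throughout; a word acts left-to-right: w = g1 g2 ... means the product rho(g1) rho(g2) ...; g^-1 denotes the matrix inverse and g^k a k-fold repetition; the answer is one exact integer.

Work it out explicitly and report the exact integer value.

-168509

rho(a) = [[-2, -1], [3, 1]]
... * rho(a) = [[-2, -1], [3, 1]]  ->  [[1, 1], [-3, -2]]
... * rho(a) = [[-2, -1], [3, 1]]  ->  [[1, 0], [0, 1]]
... * rho(a) = [[-2, -1], [3, 1]]  ->  [[-2, -1], [3, 1]]
... * rho(b^-1) = [[1, -3], [2, -5]]  ->  [[-4, 11], [5, -14]]
... * rho(a^-1) = [[1, 1], [-3, -2]]  ->  [[-37, -26], [47, 33]]
... * rho(a^-1) = [[1, 1], [-3, -2]]  ->  [[41, 15], [-52, -19]]
... * rho(b) = [[-5, 3], [-2, 1]]  ->  [[-235, 138], [298, -175]]
... * rho(a^-1) = [[1, 1], [-3, -2]]  ->  [[-649, -511], [823, 648]]
... * rho(b^-1) = [[1, -3], [2, -5]]  ->  [[-1671, 4502], [2119, -5709]]
... * rho(a) = [[-2, -1], [3, 1]]  ->  [[16848, 6173], [-21365, -7828]]
... * rho(b) = [[-5, 3], [-2, 1]]  ->  [[-96586, 56717], [122481, -71923]]
tr = -96586 + -71923 = -168509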